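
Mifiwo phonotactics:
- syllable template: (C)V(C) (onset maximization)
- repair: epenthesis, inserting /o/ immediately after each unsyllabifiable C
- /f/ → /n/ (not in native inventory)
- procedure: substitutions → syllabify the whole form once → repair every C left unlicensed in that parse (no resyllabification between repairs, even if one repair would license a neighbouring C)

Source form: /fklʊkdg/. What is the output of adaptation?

Substitution: /f/ → /n/, giving /nklʊkdg/.
Syllabifying with onset maximization leaves /n/, /k/, /d/, /g/ stranded (at most one coda consonant is licensed; onsets are limited to one consonant).
Epenthesis after each stranded consonant: /n/ → /no/, /k/ → /ko/, /d/ → /do/, /g/ → /go/.

nokolʊkdogo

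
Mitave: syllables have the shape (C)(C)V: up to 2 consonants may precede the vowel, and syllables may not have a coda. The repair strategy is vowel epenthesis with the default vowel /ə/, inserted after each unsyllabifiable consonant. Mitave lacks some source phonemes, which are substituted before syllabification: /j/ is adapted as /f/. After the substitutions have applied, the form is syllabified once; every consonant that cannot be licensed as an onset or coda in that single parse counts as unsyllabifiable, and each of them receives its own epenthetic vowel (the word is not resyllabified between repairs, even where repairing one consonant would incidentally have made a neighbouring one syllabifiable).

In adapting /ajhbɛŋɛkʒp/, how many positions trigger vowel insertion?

4

After substitution the input is /afhbɛŋɛkʒp/.
The unsyllabifiable consonants are /f/, /k/, /ʒ/, /p/; each receives one epenthetic vowel.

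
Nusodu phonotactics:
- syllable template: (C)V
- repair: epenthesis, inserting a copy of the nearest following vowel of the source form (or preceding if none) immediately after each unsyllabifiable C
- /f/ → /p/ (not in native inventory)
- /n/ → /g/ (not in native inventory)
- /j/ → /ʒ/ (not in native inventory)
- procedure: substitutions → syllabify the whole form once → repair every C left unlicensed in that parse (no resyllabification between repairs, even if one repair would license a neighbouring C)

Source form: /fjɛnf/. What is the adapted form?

Substitution: /f/ → /p/, /j/ → /ʒ/, /n/ → /g/, giving /pʒɛgp/.
The consonants /p/, /g/, /p/ cannot be parsed into a legal (C)V syllable (no codas are permitted; onsets are limited to one consonant).
Each unlicensed consonant becomes the onset of a new syllable: /p/ → /pɛ/, /g/ → /gɛ/, /p/ → /pɛ/.

pɛʒɛgɛpɛ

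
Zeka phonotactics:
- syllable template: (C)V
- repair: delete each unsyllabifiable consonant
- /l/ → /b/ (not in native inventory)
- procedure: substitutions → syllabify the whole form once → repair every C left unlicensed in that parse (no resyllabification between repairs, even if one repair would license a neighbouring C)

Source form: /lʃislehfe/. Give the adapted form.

Substitution: /l/ → /b/, giving /bʃisbehfe/.
The consonants /b/, /s/, /h/ cannot be parsed into a legal (C)V syllable (no codas are permitted; onsets are limited to one consonant).
Deleting the stranded consonants removes /b/, /s/, /h/.

ʃibefe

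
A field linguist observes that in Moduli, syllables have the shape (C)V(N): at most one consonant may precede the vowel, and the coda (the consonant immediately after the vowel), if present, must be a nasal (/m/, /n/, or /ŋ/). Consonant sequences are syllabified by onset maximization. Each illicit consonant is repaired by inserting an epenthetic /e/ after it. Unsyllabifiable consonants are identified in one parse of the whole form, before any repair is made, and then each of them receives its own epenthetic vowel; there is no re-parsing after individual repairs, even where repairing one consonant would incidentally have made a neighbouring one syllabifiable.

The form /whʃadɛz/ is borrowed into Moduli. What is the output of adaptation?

weheʃadɛze

Under (C)V(N), the unsyllabifiable consonants are /w/, /h/, /z/ (only a nasal (/m/, /n/, or /ŋ/) is licensed in coda position; onsets are limited to one consonant).
Epenthesis after each stranded consonant: /w/ → /we/, /h/ → /he/, /z/ → /ze/.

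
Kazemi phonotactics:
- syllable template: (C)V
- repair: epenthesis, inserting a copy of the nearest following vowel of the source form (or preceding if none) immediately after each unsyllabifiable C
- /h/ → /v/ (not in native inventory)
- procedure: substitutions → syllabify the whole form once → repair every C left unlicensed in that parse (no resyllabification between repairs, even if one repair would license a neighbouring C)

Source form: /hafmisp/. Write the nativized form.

vafimisipi

Substitution: /h/ → /v/, giving /vafmisp/.
Under (C)V, the unsyllabifiable consonants are /f/, /s/, /p/ (no codas are permitted; onsets are limited to one consonant).
Epenthesis after each stranded consonant: /f/ → /fi/, /s/ → /si/, /p/ → /pi/.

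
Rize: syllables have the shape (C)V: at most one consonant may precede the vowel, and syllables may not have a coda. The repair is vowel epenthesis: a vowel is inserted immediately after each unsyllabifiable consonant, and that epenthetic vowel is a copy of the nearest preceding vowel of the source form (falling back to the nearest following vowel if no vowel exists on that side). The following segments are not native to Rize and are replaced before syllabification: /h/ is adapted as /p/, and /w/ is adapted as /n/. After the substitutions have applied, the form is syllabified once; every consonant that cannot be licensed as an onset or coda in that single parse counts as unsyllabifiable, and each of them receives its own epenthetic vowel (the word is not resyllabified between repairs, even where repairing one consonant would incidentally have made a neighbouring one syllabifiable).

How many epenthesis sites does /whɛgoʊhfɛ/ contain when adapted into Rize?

After substitution the input is /npɛgoʊpfɛ/.
The unsyllabifiable consonants are /n/, /p/; each receives one epenthetic vowel.

2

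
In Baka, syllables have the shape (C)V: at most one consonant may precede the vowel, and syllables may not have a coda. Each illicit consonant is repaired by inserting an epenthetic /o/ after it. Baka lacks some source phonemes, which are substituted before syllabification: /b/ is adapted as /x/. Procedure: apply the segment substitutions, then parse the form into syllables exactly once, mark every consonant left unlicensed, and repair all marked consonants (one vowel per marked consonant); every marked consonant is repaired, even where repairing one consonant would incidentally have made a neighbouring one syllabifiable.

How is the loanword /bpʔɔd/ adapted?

xopoʔɔdo

Substitution: /b/ → /x/, giving /xpʔɔd/.
The consonants /x/, /p/, /d/ cannot be parsed into a legal (C)V syllable (no codas are permitted; onsets are limited to one consonant).
Each unlicensed consonant becomes the onset of a new syllable: /x/ → /xo/, /p/ → /po/, /d/ → /do/.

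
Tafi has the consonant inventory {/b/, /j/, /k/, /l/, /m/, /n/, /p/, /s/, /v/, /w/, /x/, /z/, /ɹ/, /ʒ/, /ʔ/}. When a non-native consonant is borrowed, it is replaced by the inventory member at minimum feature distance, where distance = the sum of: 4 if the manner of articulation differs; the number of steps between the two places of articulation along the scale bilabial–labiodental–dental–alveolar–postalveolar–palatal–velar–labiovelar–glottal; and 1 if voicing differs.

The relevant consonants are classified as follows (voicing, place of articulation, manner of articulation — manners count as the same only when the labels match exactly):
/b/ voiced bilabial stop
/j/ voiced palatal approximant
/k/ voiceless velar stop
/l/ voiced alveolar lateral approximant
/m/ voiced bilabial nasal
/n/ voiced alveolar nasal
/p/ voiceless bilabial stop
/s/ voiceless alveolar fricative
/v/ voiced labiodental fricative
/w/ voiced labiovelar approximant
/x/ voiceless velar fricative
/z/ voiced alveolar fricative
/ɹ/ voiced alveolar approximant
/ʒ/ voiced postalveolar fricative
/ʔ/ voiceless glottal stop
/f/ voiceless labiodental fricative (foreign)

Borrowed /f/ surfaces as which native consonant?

/v/ is closest: same manner (fricative), place distance 0 (labiodental→labiodental), voicing differs (+1); total 1. Next closest is /s/ at distance 2.

v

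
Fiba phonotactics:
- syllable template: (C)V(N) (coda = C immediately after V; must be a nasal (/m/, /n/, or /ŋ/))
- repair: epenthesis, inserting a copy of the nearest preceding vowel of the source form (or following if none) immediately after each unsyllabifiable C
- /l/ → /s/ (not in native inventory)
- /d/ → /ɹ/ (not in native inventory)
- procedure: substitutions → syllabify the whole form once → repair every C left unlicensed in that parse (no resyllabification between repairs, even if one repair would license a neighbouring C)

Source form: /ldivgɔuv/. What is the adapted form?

Substitution: /l/ → /s/, /d/ → /ɹ/, giving /sɹivgɔuv/.
The consonants /s/, /v/, /v/ cannot be parsed into a legal (C)V(N) syllable (only a nasal (/m/, /n/, or /ŋ/) is licensed in coda position; onsets are limited to one consonant).
Epenthesis after each stranded consonant: /s/ → /si/, /v/ → /vi/, /v/ → /vu/.

siɹivigɔuvu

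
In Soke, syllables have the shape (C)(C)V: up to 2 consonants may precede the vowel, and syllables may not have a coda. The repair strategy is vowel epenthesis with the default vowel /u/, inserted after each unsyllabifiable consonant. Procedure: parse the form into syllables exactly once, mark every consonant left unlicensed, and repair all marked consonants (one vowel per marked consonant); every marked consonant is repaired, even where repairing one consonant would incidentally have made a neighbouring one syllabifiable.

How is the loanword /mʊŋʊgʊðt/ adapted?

mʊŋʊgʊðutu

Under (C)(C)V, the unsyllabifiable consonants are /ð/, /t/ (no codas are permitted; onsets may contain at most 2 consonants).
Inserting the epenthetic vowel yields /ð/ → /ðu/, /t/ → /tu/.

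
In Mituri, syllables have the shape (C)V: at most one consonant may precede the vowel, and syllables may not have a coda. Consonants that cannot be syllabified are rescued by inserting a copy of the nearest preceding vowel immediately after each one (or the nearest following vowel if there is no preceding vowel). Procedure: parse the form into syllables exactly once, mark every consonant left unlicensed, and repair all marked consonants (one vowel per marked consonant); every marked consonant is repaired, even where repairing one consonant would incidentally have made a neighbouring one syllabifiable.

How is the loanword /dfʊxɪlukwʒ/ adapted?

dʊfʊxɪlukuwuʒu

The consonants /d/, /k/, /w/, /ʒ/ cannot be parsed into a legal (C)V syllable (no codas are permitted; onsets are limited to one consonant).
Inserting the epenthetic vowel yields /d/ → /dʊ/, /k/ → /ku/, /w/ → /wu/, /ʒ/ → /ʒu/.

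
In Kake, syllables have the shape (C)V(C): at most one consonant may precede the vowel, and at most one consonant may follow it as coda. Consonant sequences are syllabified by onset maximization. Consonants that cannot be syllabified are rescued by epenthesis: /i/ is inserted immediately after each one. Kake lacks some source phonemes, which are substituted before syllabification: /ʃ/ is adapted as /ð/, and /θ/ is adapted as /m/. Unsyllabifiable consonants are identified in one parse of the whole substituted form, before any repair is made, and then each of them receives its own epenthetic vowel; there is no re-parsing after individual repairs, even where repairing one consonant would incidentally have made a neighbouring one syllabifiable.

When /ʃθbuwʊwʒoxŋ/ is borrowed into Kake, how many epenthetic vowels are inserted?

After substitution the input is /ðmbuwʊwʒoxŋ/.
The unsyllabifiable consonants are /ð/, /m/, /ŋ/; each receives one epenthetic vowel.

3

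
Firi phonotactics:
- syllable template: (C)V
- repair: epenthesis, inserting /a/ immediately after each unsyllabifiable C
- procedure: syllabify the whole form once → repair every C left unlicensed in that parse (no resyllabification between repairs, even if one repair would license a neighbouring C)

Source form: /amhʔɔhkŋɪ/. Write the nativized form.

Under (C)V, the unsyllabifiable consonants are /m/, /h/, /h/, /k/ (no codas are permitted; onsets are limited to one consonant).
Each unlicensed consonant becomes the onset of a new syllable: /m/ → /ma/, /h/ → /ha/, /h/ → /ha/, /k/ → /ka/.

amahaʔɔhakaŋɪ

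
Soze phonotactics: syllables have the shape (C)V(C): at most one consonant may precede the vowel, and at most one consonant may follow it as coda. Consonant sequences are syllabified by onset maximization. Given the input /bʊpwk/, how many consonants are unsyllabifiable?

Under (C)V(C), the unsyllabifiable consonants are /w/, /k/ (at most one coda consonant is licensed; onsets are limited to one consonant).

2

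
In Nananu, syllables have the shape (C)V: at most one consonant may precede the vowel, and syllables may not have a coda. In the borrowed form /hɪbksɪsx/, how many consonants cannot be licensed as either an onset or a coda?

4

The consonants /b/, /k/, /s/, /x/ cannot be parsed into a legal (C)V syllable (no codas are permitted; onsets are limited to one consonant).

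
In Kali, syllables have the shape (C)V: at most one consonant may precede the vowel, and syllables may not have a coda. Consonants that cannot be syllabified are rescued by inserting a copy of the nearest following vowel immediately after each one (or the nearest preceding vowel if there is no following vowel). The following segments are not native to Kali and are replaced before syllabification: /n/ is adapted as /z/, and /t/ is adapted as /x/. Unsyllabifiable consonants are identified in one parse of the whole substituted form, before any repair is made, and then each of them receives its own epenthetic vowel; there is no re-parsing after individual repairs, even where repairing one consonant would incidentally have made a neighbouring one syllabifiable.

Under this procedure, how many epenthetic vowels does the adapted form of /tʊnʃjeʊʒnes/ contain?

4

After substitution the input is /xʊzʃjeʊʒzes/.
The unsyllabifiable consonants are /z/, /ʃ/, /ʒ/, /s/; each receives one epenthetic vowel.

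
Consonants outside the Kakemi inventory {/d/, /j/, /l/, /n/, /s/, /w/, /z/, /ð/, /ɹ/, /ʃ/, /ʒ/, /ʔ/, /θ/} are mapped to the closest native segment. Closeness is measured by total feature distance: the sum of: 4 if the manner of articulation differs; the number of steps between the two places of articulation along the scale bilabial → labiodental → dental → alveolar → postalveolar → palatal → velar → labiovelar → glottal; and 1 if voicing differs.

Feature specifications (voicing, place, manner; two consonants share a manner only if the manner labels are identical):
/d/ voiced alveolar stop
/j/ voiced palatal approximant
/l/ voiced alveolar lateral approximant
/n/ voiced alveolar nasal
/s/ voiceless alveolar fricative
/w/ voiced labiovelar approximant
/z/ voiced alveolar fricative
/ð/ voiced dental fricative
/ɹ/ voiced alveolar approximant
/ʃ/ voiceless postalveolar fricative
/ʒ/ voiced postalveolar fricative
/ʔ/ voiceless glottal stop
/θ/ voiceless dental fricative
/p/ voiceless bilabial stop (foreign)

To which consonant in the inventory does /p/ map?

/d/ is closest: same manner (stop), place distance 3 (bilabial→alveolar), voicing differs (+1); total 4. Next closest is /θ/ at distance 6.

d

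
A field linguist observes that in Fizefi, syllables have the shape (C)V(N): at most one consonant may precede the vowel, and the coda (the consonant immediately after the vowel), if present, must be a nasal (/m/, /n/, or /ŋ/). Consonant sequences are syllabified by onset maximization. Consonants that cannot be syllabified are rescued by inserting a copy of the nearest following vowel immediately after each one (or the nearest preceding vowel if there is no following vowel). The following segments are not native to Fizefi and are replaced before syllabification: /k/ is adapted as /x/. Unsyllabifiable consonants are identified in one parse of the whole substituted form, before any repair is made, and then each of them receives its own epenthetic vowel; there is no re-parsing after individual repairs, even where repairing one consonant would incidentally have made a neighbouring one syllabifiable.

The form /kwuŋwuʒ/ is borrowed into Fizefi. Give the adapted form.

Substitution: /k/ → /x/, giving /xwuŋwuʒ/.
Syllabifying with onset maximization leaves /x/, /ʒ/ stranded (only a nasal (/m/, /n/, or /ŋ/) is licensed in coda position; onsets are limited to one consonant).
Each unlicensed consonant becomes the onset of a new syllable: /x/ → /xu/, /ʒ/ → /ʒu/.

xuwuŋwuʒu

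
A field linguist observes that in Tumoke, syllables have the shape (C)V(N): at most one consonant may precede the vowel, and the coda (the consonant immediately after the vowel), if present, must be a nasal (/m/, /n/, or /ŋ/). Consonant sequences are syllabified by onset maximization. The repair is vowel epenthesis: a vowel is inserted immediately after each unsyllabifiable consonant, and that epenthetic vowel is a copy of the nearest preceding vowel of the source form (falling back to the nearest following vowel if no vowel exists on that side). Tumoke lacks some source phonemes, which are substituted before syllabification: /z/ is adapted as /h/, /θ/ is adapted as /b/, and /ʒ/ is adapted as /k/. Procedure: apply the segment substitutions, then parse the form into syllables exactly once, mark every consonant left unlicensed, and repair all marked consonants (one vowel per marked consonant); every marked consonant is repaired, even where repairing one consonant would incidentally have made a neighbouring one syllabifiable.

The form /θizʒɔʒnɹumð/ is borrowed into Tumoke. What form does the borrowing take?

bihikɔkɔnɔɹumðu

Substitution: /θ/ → /b/, /z/ → /h/, /ʒ/ → /k/, giving /bihkɔknɹumð/.
The consonants /h/, /k/, /n/, /ð/ cannot be parsed into a legal (C)V(N) syllable (only a nasal (/m/, /n/, or /ŋ/) is licensed in coda position; onsets are limited to one consonant).
Epenthesis after each stranded consonant: /h/ → /hi/, /k/ → /kɔ/, /n/ → /nɔ/, /ð/ → /ðu/.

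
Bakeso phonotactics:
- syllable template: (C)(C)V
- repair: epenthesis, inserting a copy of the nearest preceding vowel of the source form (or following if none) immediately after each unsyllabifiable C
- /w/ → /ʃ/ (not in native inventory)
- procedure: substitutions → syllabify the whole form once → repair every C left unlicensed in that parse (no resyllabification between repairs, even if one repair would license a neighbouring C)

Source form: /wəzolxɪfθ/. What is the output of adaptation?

Substitution: /w/ → /ʃ/, giving /ʃəzolxɪfθ/.
The consonants /f/, /θ/ cannot be parsed into a legal (C)(C)V syllable (no codas are permitted; onsets may contain at most 2 consonants).
Each unlicensed consonant becomes the onset of a new syllable: /f/ → /fɪ/, /θ/ → /θɪ/.

ʃəzolxɪfɪθɪ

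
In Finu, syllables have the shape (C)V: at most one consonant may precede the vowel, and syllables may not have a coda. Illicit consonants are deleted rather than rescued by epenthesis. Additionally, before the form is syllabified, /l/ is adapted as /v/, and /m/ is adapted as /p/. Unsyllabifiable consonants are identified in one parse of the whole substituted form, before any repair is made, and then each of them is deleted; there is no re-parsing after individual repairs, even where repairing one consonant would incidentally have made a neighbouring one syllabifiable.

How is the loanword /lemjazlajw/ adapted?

Substitution: /l/ → /v/, /m/ → /p/, giving /vepjazvajw/.
Under (C)V, the unsyllabifiable consonants are /p/, /z/, /j/, /w/ (no codas are permitted; onsets are limited to one consonant).
Deletion applies to /p/, /z/, /j/, /w/.

vejava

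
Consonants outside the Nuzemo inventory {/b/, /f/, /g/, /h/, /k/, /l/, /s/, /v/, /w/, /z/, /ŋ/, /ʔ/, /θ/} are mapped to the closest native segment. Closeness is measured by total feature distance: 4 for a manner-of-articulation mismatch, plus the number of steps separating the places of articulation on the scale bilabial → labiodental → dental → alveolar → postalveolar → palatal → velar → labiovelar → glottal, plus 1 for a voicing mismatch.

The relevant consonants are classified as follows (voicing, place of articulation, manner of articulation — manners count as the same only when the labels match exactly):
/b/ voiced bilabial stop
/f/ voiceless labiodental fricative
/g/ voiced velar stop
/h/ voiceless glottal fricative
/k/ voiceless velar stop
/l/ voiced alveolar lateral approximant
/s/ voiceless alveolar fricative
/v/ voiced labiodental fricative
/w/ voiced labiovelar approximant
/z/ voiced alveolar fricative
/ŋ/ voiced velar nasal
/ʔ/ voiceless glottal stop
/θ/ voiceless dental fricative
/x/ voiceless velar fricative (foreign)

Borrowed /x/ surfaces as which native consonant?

/h/ is closest: same manner (fricative), place distance 2 (velar→glottal), same voicing; total 2. Next closest is /s/ at distance 3.

h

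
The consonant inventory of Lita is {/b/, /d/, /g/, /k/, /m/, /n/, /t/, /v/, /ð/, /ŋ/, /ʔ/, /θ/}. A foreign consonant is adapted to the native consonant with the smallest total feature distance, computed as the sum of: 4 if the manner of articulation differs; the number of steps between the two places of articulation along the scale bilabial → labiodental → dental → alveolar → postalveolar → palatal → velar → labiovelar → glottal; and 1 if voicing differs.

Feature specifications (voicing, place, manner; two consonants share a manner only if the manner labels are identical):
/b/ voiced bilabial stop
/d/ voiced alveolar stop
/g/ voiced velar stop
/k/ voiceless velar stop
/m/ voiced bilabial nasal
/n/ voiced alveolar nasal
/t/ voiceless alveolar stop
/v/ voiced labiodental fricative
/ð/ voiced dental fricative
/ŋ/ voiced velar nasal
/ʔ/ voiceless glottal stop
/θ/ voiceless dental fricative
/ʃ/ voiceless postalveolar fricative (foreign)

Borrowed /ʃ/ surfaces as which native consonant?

θ

/θ/ is closest: same manner (fricative), place distance 2 (postalveolar→dental), same voicing; total 2. Next closest is /ð/ at distance 3.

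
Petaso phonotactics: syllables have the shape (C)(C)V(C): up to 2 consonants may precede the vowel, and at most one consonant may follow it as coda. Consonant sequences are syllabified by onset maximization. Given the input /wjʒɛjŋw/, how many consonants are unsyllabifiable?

Syllabifying with onset maximization leaves /w/, /ŋ/, /w/ stranded (at most one coda consonant is licensed; onsets may contain at most 2 consonants).

3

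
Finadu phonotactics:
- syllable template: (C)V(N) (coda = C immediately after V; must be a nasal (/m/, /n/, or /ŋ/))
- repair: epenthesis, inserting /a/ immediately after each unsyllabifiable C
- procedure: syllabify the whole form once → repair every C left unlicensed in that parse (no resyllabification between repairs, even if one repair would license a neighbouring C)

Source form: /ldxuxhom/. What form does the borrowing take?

Syllabifying with onset maximization leaves /l/, /d/, /x/ stranded (only a nasal (/m/, /n/, or /ŋ/) is licensed in coda position; onsets are limited to one consonant).
Each unlicensed consonant becomes the onset of a new syllable: /l/ → /la/, /d/ → /da/, /x/ → /xa/.

ladaxuxahom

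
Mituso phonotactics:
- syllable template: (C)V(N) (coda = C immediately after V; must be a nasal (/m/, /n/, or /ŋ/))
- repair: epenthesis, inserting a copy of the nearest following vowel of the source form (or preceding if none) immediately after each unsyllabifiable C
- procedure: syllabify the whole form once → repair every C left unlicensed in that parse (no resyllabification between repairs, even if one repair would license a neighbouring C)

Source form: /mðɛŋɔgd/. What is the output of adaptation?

mɛðɛŋɔgɔdɔ

Under (C)V(N), the unsyllabifiable consonants are /m/, /g/, /d/ (only a nasal (/m/, /n/, or /ŋ/) is licensed in coda position; onsets are limited to one consonant).
Each unlicensed consonant becomes the onset of a new syllable: /m/ → /mɛ/, /g/ → /gɔ/, /d/ → /dɔ/.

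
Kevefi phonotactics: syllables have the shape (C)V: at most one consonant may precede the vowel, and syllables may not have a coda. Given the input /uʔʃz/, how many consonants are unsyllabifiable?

3

Under (C)V, the unsyllabifiable consonants are /ʔ/, /ʃ/, /z/ (no codas are permitted; onsets are limited to one consonant).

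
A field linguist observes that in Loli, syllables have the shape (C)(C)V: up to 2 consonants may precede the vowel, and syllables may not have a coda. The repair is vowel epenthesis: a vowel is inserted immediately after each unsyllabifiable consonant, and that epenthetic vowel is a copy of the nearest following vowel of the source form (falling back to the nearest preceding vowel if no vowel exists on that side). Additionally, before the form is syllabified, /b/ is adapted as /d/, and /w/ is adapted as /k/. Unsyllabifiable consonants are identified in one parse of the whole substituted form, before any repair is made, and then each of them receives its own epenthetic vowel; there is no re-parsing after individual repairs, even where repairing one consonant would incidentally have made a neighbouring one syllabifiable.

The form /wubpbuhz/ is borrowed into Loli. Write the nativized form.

kudupduhuzu

Substitution: /w/ → /k/, /b/ → /d/, giving /kudpduhz/.
The consonants /d/, /h/, /z/ cannot be parsed into a legal (C)(C)V syllable (no codas are permitted; onsets may contain at most 2 consonants).
Epenthesis after each stranded consonant: /d/ → /du/, /h/ → /hu/, /z/ → /zu/.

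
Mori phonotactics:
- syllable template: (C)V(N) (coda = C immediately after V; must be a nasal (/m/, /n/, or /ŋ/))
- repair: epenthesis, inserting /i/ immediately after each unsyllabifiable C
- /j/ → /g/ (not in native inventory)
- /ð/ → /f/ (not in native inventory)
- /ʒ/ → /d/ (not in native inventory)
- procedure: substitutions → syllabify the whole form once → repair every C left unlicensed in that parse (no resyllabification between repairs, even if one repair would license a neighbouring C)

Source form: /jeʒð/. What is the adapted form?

Substitution: /j/ → /g/, /ʒ/ → /d/, /ð/ → /f/, giving /gedf/.
The consonants /d/, /f/ cannot be parsed into a legal (C)V(N) syllable (only a nasal (/m/, /n/, or /ŋ/) is licensed in coda position; onsets are limited to one consonant).
Each unlicensed consonant becomes the onset of a new syllable: /d/ → /di/, /f/ → /fi/.

gedifi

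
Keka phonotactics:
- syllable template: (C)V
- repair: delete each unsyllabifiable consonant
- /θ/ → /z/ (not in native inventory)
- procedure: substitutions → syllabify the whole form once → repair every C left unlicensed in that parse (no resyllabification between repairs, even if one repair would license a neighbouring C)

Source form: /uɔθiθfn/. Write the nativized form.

Substitution: /θ/ → /z/, giving /uɔzizfn/.
Syllabifying with onset maximization leaves /z/, /f/, /n/ stranded (no codas are permitted; onsets are limited to one consonant).
Each unlicensed consonant is deleted: /z/, /f/, /n/.

uɔzi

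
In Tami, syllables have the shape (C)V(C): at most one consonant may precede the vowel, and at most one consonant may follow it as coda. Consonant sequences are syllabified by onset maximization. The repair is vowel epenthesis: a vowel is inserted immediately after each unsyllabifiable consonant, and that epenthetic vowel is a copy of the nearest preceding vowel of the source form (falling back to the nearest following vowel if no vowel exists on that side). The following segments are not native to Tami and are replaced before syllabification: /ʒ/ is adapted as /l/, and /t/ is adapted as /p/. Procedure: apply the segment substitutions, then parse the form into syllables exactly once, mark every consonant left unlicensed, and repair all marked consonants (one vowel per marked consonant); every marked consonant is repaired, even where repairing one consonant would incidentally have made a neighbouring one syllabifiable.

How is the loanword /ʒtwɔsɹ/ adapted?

lɔpɔwɔsɹɔ

Substitution: /ʒ/ → /l/, /t/ → /p/, giving /lpwɔsɹ/.
Under (C)V(C), the unsyllabifiable consonants are /l/, /p/, /ɹ/ (at most one coda consonant is licensed; onsets are limited to one consonant).
Epenthesis after each stranded consonant: /l/ → /lɔ/, /p/ → /pɔ/, /ɹ/ → /ɹɔ/.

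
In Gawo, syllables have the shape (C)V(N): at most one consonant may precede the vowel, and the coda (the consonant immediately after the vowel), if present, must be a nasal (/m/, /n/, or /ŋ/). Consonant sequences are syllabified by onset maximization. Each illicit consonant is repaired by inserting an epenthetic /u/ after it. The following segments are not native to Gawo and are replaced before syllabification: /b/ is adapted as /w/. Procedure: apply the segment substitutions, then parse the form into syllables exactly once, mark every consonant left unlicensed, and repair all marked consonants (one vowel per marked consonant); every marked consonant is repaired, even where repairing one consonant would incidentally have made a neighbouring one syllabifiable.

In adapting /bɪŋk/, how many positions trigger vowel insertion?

After substitution the input is /wɪŋk/.
The unsyllabifiable consonants are /k/; each receives one epenthetic vowel.

1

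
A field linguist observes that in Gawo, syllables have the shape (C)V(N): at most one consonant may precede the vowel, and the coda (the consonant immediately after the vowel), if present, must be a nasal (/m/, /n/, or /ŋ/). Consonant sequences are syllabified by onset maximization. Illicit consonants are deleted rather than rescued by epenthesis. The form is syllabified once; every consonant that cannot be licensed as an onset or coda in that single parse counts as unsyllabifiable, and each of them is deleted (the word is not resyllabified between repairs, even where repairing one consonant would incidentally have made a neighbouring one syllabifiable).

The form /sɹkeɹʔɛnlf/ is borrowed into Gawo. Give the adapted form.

Syllabifying with onset maximization leaves /s/, /ɹ/, /ɹ/, /l/, /f/ stranded (only a nasal (/m/, /n/, or /ŋ/) is licensed in coda position; onsets are limited to one consonant).
Deleting the stranded consonants removes /s/, /ɹ/, /ɹ/, /l/, /f/.

keʔɛn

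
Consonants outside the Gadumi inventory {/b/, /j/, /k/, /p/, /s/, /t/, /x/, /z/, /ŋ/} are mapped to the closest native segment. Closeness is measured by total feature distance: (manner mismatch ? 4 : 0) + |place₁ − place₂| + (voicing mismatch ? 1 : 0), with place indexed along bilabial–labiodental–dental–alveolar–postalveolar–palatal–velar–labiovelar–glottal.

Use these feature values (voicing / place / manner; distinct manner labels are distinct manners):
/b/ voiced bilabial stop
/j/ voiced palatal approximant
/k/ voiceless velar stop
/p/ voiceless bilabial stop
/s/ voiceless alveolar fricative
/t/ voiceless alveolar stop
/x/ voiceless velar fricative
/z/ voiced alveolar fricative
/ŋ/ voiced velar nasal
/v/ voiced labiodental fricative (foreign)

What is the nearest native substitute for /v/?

z

/z/ is closest: same manner (fricative), place distance 2 (labiodental→alveolar), same voicing; total 2. Next closest is /s/ at distance 3.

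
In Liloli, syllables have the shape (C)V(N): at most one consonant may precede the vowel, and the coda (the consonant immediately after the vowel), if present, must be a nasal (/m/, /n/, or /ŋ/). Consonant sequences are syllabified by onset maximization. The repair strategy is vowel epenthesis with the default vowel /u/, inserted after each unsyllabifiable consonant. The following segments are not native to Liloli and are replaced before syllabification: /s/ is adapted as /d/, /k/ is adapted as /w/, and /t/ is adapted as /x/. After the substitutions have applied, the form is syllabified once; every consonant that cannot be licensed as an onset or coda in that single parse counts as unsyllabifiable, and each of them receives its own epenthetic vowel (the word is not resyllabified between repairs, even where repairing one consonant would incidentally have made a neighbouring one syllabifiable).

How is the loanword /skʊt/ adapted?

Substitution: /s/ → /d/, /k/ → /w/, /t/ → /x/, giving /dwʊx/.
The consonants /d/, /x/ cannot be parsed into a legal (C)V(N) syllable (only a nasal (/m/, /n/, or /ŋ/) is licensed in coda position; onsets are limited to one consonant).
Inserting the epenthetic vowel yields /d/ → /du/, /x/ → /xu/.

duwʊxu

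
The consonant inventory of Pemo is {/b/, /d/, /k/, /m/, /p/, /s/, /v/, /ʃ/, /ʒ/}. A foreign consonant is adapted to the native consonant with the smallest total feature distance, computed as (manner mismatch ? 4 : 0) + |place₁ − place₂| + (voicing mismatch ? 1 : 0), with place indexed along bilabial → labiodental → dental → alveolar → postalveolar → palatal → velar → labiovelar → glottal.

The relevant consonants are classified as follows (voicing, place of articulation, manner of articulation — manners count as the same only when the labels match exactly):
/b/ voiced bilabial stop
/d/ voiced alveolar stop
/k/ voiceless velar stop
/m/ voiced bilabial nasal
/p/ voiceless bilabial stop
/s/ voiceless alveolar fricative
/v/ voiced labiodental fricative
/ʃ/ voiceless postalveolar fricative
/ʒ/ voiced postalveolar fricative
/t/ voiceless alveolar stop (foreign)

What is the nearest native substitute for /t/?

d

/d/ is closest: same manner (stop), place distance 0 (alveolar→alveolar), voicing differs (+1); total 1. Next closest is /k/ at distance 3.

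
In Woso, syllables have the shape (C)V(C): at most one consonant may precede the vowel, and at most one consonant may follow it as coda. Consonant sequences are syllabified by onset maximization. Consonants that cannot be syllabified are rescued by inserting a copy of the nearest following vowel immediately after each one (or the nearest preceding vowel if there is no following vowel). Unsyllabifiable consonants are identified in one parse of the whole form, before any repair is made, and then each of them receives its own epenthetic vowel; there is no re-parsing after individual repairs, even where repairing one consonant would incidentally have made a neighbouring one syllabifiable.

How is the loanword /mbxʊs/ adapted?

The consonants /m/, /b/ cannot be parsed into a legal (C)V(C) syllable (at most one coda consonant is licensed; onsets are limited to one consonant).
Epenthesis after each stranded consonant: /m/ → /mʊ/, /b/ → /bʊ/.

mʊbʊxʊs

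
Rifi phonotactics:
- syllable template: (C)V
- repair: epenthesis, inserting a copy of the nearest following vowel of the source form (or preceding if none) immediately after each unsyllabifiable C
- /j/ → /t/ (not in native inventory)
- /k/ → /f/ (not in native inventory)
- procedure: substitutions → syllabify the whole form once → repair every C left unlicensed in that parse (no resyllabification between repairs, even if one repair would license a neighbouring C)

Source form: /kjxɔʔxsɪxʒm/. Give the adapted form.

Substitution: /k/ → /f/, /j/ → /t/, giving /ftxɔʔxsɪxʒm/.
The consonants /f/, /t/, /ʔ/, /x/, /x/, /ʒ/, /m/ cannot be parsed into a legal (C)V syllable (no codas are permitted; onsets are limited to one consonant).
Each unlicensed consonant becomes the onset of a new syllable: /f/ → /fɔ/, /t/ → /tɔ/, /ʔ/ → /ʔɪ/, /x/ → /xɪ/, /x/ → /xɪ/, /ʒ/ → /ʒɪ/, /m/ → /mɪ/.

fɔtɔxɔʔɪxɪsɪxɪʒɪmɪ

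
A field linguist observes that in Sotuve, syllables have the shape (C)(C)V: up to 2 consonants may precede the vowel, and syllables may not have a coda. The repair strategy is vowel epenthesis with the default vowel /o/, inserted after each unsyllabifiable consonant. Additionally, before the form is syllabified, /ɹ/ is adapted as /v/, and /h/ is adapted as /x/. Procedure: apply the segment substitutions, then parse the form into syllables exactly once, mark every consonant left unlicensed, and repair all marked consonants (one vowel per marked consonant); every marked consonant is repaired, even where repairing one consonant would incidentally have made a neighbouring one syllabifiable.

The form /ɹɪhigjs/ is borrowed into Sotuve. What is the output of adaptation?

Substitution: /ɹ/ → /v/, /h/ → /x/, giving /vɪxigjs/.
Under (C)(C)V, the unsyllabifiable consonants are /g/, /j/, /s/ (no codas are permitted; onsets may contain at most 2 consonants).
Each unlicensed consonant becomes the onset of a new syllable: /g/ → /go/, /j/ → /jo/, /s/ → /so/.

vɪxigojoso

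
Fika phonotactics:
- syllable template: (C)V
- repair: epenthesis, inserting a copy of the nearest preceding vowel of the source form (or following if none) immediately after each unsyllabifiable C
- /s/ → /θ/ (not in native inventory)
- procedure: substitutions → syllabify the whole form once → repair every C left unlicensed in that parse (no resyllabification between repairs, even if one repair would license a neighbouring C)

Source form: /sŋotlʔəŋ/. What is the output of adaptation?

Substitution: /s/ → /θ/, giving /θŋotlʔəŋ/.
The consonants /θ/, /t/, /l/, /ŋ/ cannot be parsed into a legal (C)V syllable (no codas are permitted; onsets are limited to one consonant).
Each unlicensed consonant becomes the onset of a new syllable: /θ/ → /θo/, /t/ → /to/, /l/ → /lo/, /ŋ/ → /ŋə/.

θoŋotoloʔəŋə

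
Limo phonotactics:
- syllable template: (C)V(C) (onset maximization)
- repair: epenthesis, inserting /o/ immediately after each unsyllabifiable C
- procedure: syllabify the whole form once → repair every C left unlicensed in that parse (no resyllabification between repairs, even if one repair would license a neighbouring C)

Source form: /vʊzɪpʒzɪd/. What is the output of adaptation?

Under (C)V(C), the unsyllabifiable consonants are /ʒ/ (at most one coda consonant is licensed; onsets are limited to one consonant).
Epenthesis after each stranded consonant: /ʒ/ → /ʒo/.

vʊzɪpʒozɪd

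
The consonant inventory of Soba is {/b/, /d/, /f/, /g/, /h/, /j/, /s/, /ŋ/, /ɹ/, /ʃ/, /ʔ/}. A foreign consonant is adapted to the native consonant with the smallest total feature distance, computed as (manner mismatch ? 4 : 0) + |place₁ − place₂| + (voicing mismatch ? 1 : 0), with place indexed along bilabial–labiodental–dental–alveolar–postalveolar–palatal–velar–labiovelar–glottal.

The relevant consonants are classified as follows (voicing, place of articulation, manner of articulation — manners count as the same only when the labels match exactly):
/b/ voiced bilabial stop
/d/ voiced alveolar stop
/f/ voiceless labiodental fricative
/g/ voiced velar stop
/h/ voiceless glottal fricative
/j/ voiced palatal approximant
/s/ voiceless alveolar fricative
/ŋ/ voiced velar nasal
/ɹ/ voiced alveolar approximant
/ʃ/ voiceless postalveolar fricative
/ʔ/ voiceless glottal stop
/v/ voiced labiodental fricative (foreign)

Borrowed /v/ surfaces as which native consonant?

/f/ is closest: same manner (fricative), place distance 0 (labiodental→labiodental), voicing differs (+1); total 1. Next closest is /s/ at distance 3.

f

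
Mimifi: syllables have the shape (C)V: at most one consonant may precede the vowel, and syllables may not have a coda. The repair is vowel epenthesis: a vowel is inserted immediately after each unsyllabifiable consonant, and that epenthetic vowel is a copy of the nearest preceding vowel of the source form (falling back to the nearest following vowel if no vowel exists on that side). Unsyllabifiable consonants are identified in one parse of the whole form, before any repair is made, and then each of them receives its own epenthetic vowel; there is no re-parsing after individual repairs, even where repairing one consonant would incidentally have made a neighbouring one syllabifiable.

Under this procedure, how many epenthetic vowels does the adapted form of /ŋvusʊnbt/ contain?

4

The unsyllabifiable consonants are /ŋ/, /n/, /b/, /t/; each receives one epenthetic vowel.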